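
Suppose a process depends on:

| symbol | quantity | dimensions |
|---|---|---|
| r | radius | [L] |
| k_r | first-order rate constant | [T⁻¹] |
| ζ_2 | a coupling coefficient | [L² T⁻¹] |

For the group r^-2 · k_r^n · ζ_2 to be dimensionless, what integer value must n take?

-1

Balance the T exponent: (-1)·n from k_r, plus −2·(0) + (-1) = -1 from the rest, must sum to zero.
−n − 1 = 0, so n = -1.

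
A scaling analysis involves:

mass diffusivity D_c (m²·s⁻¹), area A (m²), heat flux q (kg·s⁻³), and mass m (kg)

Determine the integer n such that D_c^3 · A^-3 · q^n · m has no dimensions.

-1

Balance the M exponent: (1)·n from q, plus 3·(0) − 3·(0) + (1) = 1 from the rest, must sum to zero.
n + 1 = 0, so n = -1.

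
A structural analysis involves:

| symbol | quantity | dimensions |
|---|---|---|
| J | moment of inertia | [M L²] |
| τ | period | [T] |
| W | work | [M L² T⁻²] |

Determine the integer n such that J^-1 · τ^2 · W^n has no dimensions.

1

Balance the M exponent: (1)·n from W, plus −(1) + 2·(0) = -1 from the rest, must sum to zero.
n − 1 = 0, so n = 1.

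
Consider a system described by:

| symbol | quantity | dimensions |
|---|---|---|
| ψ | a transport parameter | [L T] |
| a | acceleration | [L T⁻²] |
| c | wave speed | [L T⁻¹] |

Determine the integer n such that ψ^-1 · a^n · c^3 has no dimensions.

-2

Balance the L exponent: (1)·n from a, plus −(1) + 3·(1) = 2 from the rest, must sum to zero.
n + 2 = 0, so n = -2.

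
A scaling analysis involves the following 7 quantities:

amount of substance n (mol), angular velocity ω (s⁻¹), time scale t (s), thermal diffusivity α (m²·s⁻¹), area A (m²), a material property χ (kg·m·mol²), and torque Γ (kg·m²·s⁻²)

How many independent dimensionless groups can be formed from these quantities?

There are 7 variables and 4 base dimensions (M, L, T, N).
The dimension matrix has rank 4.
Independent dimensionless groups: 7 − 4 = 3.

3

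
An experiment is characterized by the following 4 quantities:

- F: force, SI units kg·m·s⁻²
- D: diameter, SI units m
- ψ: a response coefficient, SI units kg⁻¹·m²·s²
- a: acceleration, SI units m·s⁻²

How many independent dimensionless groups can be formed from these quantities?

There are 4 variables and 3 base dimensions (M, L, T).
The dimension matrix has rank 3.
Independent dimensionless groups: 4 − 3 = 1.

1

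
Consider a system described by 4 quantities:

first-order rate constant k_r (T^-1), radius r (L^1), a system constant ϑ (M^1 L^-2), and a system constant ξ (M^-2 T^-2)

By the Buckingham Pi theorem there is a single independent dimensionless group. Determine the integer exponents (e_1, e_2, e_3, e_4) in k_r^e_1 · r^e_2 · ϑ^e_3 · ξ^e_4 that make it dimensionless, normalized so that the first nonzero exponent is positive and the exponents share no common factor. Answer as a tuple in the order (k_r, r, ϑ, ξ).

M: e_1·(0) + e_2·(0) + e_3·(1) + e_4·(-2) = 0
L: e_1·(0) + e_2·(1) + e_3·(-2) + e_4·(0) = 0
T: e_1·(-1) + e_2·(0) + e_3·(0) + e_4·(-2) = 0
Solving this homogeneous linear system for the smallest-integer solution (first nonzero entry positive) gives (2, -4, -2, -1).

(2, -4, -2, -1)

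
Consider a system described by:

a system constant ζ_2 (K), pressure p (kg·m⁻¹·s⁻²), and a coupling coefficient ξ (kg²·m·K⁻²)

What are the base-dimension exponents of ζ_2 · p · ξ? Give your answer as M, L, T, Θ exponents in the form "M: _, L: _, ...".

Collect each base-dimension exponent across the product:
  M: (0) + (1) + (2) = 3
  L: (0) + (-1) + (1) = 0
  T: (0) + (-2) + (0) = -2
  Θ: (1) + (0) + (-2) = -1
So the dimensions are [M³ T⁻² Θ⁻¹].

M: 3, L: 0, T: -2, Θ: -1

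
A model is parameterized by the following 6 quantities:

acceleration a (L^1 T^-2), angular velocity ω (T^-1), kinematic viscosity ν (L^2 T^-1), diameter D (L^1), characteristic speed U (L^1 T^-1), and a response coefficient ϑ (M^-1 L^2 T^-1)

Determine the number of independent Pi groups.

3

There are 6 variables and 3 base dimensions (M, L, T).
The dimension matrix has rank 3.
Independent dimensionless groups: 6 − 3 = 3.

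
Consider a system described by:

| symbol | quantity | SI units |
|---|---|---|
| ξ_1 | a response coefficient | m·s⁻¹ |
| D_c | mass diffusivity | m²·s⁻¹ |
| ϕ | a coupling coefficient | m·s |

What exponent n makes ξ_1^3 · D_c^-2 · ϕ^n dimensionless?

1

Balance the L exponent: (1)·n from ϕ, plus 3·(1) − 2·(2) = -1 from the rest, must sum to zero.
n − 1 = 0, so n = 1.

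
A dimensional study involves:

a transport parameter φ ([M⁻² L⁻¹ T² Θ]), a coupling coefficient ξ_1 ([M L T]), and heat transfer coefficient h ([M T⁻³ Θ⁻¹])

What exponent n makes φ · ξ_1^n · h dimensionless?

1

Balance the M exponent: (1)·n from ξ_1, plus (-2) + (1) = -1 from the rest, must sum to zero.
n − 1 = 0, so n = 1.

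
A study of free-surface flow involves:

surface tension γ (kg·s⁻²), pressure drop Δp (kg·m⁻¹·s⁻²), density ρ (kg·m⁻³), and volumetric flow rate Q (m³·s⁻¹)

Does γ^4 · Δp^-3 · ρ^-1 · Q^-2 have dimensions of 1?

Sum the exponent of each base dimension across the product:
  M: 4·[γ]_M − 3·[Δp]_M − [ρ]_M − 2·[Q]_M = 4·(1) − 3·(1) − (1) − 2·(0) = 0
  L: 4·[γ]_L − 3·[Δp]_L − [ρ]_L − 2·[Q]_L = 4·(0) − 3·(-1) − (-3) − 2·(3) = 0
  T: 4·[γ]_T − 3·[Δp]_T − [ρ]_T − 2·[Q]_T = 4·(-2) − 3·(-2) − (0) − 2·(-1) = 0
All base exponents vanish — dimensionless.

yes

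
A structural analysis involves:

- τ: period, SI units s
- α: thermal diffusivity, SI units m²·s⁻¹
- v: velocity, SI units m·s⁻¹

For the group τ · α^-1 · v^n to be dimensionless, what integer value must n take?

2

Balance the L exponent: (1)·n from v, plus (0) − (2) = -2 from the rest, must sum to zero.
n − 2 = 0, so n = 2.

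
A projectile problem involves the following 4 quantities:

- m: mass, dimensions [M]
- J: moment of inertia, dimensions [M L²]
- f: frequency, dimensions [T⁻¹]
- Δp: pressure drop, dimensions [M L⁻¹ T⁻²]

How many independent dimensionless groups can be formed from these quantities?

There are 4 variables and 3 base dimensions (M, L, T).
The dimension matrix has rank 3.
Independent dimensionless groups: 4 − 3 = 1.

1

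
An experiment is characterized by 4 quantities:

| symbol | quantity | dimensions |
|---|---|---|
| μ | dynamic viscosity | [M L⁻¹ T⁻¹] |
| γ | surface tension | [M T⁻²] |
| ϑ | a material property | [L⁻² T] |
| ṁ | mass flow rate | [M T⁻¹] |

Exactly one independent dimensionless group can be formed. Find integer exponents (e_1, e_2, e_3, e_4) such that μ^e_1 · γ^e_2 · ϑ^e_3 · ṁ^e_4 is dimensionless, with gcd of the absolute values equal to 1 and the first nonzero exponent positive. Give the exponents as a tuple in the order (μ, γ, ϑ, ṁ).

M: e_1·(1) + e_2·(1) + e_3·(0) + e_4·(1) = 0
L: e_1·(-1) + e_2·(0) + e_3·(-2) + e_4·(0) = 0
T: e_1·(-1) + e_2·(-2) + e_3·(1) + e_4·(-1) = 0
Solving this homogeneous linear system for the smallest-integer solution (first nonzero entry positive) gives (2, -1, -1, -1).

(2, -1, -1, -1)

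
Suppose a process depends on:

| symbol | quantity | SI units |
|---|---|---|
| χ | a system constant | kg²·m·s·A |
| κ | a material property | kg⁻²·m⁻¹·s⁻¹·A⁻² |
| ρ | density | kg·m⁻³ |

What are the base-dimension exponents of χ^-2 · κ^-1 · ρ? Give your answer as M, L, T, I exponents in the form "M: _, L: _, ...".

Collect each base-dimension exponent across the product:
  M: −2·(2) − (-2) + (1) = -1
  L: −2·(1) − (-1) + (-3) = -4
  T: −2·(1) − (-1) + (0) = -1
  I: −2·(1) − (-2) + (0) = 0
So the dimensions are [M⁻¹ L⁻⁴ T⁻¹].

M: -1, L: -4, T: -1, I: 0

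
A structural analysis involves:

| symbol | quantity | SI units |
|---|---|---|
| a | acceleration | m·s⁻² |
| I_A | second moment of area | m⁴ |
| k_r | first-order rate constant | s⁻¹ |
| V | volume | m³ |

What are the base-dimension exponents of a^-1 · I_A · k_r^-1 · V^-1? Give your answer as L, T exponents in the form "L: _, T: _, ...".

Collect each base-dimension exponent across the product:
  L: −(1) + (4) − (0) − (3) = 0
  T: −(-2) + (0) − (-1) − (0) = 3
So the dimensions are [T³].

L: 0, T: 3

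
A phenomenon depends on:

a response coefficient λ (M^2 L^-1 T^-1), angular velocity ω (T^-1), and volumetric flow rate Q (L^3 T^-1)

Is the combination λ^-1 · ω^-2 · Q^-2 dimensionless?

no

Sum the exponent of each base dimension across the product:
  M: −[λ]_M − 2·[ω]_M − 2·[Q]_M = −(2) − 2·(0) − 2·(0) = -2
  L: −[λ]_L − 2·[ω]_L − 2·[Q]_L = −(-1) − 2·(0) − 2·(3) = -5
  T: −[λ]_T − 2·[ω]_T − 2·[Q]_T = −(-1) − 2·(-1) − 2·(-1) = 5
Net dimensions [M⁻² L⁻⁵ T⁵] ≠ [1] — not dimensionless.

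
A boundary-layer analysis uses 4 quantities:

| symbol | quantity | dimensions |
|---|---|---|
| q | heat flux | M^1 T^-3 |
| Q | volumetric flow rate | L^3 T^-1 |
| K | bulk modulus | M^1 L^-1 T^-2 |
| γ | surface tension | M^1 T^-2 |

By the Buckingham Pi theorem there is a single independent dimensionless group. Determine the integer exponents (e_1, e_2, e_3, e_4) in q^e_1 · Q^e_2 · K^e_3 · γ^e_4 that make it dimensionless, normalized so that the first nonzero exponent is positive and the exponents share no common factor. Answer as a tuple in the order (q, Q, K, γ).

M: e_1·(1) + e_2·(0) + e_3·(1) + e_4·(1) = 0
L: e_1·(0) + e_2·(3) + e_3·(-1) + e_4·(0) = 0
T: e_1·(-3) + e_2·(-1) + e_3·(-2) + e_4·(-2) = 0
Solving this homogeneous linear system for the smallest-integer solution (first nonzero entry positive) gives (1, -1, -3, 2).

(1, -1, -3, 2)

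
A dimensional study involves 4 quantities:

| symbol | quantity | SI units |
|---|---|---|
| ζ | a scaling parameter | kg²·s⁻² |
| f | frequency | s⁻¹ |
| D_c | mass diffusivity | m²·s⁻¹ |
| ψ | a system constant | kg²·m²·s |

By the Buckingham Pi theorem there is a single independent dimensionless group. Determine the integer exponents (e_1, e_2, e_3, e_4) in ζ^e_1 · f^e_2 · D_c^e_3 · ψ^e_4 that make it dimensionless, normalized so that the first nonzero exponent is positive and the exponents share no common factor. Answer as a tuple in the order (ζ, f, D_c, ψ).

M: e_1·(2) + e_2·(0) + e_3·(0) + e_4·(2) = 0
L: e_1·(0) + e_2·(0) + e_3·(2) + e_4·(2) = 0
T: e_1·(-2) + e_2·(-1) + e_3·(-1) + e_4·(1) = 0
Solving this homogeneous linear system for the smallest-integer solution (first nonzero entry positive) gives (1, -4, 1, -1).

(1, -4, 1, -1)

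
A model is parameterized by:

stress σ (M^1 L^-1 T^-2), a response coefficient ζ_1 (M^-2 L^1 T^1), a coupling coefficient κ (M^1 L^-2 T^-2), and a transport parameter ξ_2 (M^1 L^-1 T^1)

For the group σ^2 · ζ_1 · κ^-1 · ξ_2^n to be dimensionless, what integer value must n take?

1

Balance the M exponent: (1)·n from ξ_2, plus 2·(1) + (-2) − (1) = -1 from the rest, must sum to zero.
n − 1 = 0, so n = 1.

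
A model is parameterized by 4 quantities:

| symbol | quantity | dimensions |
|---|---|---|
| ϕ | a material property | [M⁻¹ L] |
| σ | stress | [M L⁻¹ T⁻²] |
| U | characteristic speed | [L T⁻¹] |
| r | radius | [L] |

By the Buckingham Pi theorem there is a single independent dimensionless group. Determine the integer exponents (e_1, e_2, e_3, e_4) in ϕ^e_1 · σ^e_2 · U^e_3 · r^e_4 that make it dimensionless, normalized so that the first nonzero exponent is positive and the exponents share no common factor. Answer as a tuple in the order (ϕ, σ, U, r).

(1, 1, -2, 2)

M: e_1·(-1) + e_2·(1) + e_3·(0) + e_4·(0) = 0
L: e_1·(1) + e_2·(-1) + e_3·(1) + e_4·(1) = 0
T: e_1·(0) + e_2·(-2) + e_3·(-1) + e_4·(0) = 0
Solving this homogeneous linear system for the smallest-integer solution (first nonzero entry positive) gives (1, 1, -2, 2).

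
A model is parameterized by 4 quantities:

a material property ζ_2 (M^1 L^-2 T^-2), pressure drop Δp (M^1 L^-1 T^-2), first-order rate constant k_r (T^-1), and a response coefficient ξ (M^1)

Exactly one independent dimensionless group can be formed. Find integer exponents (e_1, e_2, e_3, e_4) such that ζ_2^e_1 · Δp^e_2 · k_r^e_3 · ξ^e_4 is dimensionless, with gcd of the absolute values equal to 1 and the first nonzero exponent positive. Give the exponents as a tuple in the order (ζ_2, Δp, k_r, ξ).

M: e_1·(1) + e_2·(1) + e_3·(0) + e_4·(1) = 0
L: e_1·(-2) + e_2·(-1) + e_3·(0) + e_4·(0) = 0
T: e_1·(-2) + e_2·(-2) + e_3·(-1) + e_4·(0) = 0
Solving this homogeneous linear system for the smallest-integer solution (first nonzero entry positive) gives (1, -2, 2, 1).

(1, -2, 2, 1)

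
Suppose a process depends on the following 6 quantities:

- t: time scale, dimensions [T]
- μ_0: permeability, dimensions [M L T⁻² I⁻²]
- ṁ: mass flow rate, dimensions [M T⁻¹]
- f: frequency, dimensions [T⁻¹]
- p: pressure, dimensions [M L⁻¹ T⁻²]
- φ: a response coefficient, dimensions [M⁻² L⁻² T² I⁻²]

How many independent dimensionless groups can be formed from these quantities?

2

There are 6 variables and 4 base dimensions (M, L, T, I).
The dimension matrix has rank 4.
Independent dimensionless groups: 6 − 4 = 2.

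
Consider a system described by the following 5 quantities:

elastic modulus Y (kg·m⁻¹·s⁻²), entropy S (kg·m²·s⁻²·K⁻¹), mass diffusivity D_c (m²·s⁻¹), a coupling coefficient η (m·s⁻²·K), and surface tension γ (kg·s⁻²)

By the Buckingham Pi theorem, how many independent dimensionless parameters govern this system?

1

There are 5 variables and 4 base dimensions (M, L, T, Θ).
The dimension matrix has rank 4.
Independent dimensionless groups: 5 − 4 = 1.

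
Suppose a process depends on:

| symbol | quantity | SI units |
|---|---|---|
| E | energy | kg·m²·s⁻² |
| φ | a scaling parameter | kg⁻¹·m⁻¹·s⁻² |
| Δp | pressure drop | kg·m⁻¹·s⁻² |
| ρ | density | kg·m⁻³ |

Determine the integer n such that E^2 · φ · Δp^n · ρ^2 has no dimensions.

Balance the M exponent: (1)·n from Δp, plus 2·(1) + (-1) + 2·(1) = 3 from the rest, must sum to zero.
n + 3 = 0, so n = -3.

-3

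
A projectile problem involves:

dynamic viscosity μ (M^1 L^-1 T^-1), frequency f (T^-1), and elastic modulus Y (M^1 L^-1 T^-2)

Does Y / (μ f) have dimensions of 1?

Sum the exponent of each base dimension across the product:
  M: −[μ]_M − [f]_M + [Y]_M = −(1) − (0) + (1) = 0
  L: −[μ]_L − [f]_L + [Y]_L = −(-1) − (0) + (-1) = 0
  T: −[μ]_T − [f]_T + [Y]_T = −(-1) − (-1) + (-2) = 0
All base exponents vanish — dimensionless.

yes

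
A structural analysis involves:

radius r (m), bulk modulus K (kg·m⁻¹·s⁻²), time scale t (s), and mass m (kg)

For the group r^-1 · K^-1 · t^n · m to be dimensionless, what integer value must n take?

Balance the T exponent: (1)·n from t, plus −(0) − (-2) + (0) = 2 from the rest, must sum to zero.
n + 2 = 0, so n = -2.

-2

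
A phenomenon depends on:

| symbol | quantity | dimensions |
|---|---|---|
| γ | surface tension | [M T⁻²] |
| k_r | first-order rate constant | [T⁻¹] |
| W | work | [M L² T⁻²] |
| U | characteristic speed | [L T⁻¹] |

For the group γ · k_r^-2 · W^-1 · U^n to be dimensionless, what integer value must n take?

Balance the L exponent: (1)·n from U, plus (0) − 2·(0) − (2) = -2 from the rest, must sum to zero.
n − 2 = 0, so n = 2.

2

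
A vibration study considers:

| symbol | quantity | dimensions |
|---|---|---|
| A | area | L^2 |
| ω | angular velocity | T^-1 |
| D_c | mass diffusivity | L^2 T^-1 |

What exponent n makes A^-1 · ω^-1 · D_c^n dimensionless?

1

Balance the L exponent: (2)·n from D_c, plus −(2) − (0) = -2 from the rest, must sum to zero.
2n − 2 = 0, so n = 1.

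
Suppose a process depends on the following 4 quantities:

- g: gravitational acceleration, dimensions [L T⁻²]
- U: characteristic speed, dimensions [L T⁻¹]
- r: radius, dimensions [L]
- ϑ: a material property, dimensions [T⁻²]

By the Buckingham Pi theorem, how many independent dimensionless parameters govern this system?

There are 4 variables and 2 base dimensions (L, T).
The dimension matrix has rank 2.
Independent dimensionless groups: 4 − 2 = 2.

2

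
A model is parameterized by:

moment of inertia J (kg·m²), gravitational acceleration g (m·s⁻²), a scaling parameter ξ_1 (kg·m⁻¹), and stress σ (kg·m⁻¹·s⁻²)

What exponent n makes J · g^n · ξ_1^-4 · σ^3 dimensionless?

Balance the L exponent: (1)·n from g, plus (2) − 4·(-1) + 3·(-1) = 3 from the rest, must sum to zero.
n + 3 = 0, so n = -3.

-3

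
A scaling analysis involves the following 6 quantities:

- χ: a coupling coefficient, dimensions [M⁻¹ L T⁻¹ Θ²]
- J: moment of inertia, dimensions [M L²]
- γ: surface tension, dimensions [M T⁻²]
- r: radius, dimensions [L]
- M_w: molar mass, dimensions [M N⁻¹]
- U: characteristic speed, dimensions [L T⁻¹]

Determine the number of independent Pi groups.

There are 6 variables and 5 base dimensions (M, L, T, Θ, N).
The dimension matrix has rank 5.
Independent dimensionless groups: 6 − 5 = 1.

1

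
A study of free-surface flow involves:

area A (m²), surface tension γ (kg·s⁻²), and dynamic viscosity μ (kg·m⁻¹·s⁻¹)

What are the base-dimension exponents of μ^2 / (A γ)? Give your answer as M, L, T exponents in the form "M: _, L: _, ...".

Collect each base-dimension exponent across the product:
  M: −(0) − (1) + 2·(1) = 1
  L: −(2) − (0) + 2·(-1) = -4
  T: −(0) − (-2) + 2·(-1) = 0
So the dimensions are [M L⁻⁴].

M: 1, L: -4, T: 0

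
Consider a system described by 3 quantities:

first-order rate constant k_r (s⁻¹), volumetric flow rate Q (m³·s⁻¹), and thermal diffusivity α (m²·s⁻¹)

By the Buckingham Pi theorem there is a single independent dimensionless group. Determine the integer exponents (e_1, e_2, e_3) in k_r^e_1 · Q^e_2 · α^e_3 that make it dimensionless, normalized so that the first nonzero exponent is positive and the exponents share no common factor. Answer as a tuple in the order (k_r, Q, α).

(1, 2, -3)

L: e_1·(0) + e_2·(3) + e_3·(2) = 0
T: e_1·(-1) + e_2·(-1) + e_3·(-1) = 0
Solving this homogeneous linear system for the smallest-integer solution (first nonzero entry positive) gives (1, 2, -3).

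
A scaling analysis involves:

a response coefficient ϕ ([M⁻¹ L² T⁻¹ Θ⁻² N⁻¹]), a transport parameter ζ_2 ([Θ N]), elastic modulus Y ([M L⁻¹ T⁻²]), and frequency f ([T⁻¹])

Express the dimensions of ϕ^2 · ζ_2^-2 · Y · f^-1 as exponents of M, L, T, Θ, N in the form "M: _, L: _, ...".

M: -1, L: 3, T: -3, Θ: -6, N: -4

Collect each base-dimension exponent across the product:
  M: 2·(-1) − 2·(0) + (1) − (0) = -1
  L: 2·(2) − 2·(0) + (-1) − (0) = 3
  T: 2·(-1) − 2·(0) + (-2) − (-1) = -3
  Θ: 2·(-2) − 2·(1) + (0) − (0) = -6
  N: 2·(-1) − 2·(1) + (0) − (0) = -4
So the dimensions are [M⁻¹ L³ T⁻³ Θ⁻⁶ N⁻⁴].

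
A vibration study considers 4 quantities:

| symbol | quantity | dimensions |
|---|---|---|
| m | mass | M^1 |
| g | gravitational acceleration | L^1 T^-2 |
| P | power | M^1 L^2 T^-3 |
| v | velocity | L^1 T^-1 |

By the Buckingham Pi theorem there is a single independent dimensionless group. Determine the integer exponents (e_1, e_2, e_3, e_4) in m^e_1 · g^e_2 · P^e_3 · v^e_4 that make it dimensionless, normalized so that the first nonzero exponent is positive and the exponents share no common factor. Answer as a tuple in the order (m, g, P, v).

(1, 1, -1, 1)

M: e_1·(1) + e_2·(0) + e_3·(1) + e_4·(0) = 0
L: e_1·(0) + e_2·(1) + e_3·(2) + e_4·(1) = 0
T: e_1·(0) + e_2·(-2) + e_3·(-3) + e_4·(-1) = 0
Solving this homogeneous linear system for the smallest-integer solution (first nonzero entry positive) gives (1, 1, -1, 1).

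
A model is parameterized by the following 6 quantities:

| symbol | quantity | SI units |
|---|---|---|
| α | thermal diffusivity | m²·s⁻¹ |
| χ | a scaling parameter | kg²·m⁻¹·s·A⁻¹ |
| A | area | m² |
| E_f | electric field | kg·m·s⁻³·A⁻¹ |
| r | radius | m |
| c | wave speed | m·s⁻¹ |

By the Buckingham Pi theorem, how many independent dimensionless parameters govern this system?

There are 6 variables and 4 base dimensions (M, L, T, I).
The dimension matrix has rank 4.
Independent dimensionless groups: 6 − 4 = 2.

2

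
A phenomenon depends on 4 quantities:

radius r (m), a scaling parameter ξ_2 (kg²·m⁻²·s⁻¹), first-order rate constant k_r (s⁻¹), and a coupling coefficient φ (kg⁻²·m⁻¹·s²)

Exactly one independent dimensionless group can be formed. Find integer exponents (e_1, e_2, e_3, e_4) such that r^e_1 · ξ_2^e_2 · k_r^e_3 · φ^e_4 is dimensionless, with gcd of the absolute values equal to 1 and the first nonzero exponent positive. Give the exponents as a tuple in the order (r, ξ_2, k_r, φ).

M: e_1·(0) + e_2·(2) + e_3·(0) + e_4·(-2) = 0
L: e_1·(1) + e_2·(-2) + e_3·(0) + e_4·(-1) = 0
T: e_1·(0) + e_2·(-1) + e_3·(-1) + e_4·(2) = 0
Solving this homogeneous linear system for the smallest-integer solution (first nonzero entry positive) gives (3, 1, 1, 1).

(3, 1, 1, 1)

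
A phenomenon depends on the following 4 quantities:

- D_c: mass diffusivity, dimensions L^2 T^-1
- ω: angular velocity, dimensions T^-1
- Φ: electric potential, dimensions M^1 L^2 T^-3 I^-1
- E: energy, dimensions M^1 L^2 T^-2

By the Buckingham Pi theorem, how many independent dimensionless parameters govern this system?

There are 4 variables and 4 base dimensions (M, L, T, I).
The dimension matrix has rank 4.
Independent dimensionless groups: 4 − 4 = 0.

0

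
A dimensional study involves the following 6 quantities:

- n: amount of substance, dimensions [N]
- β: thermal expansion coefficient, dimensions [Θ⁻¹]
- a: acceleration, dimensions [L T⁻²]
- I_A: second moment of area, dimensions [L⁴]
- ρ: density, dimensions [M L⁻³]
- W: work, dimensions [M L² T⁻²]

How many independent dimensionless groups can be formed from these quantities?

There are 6 variables and 5 base dimensions (M, L, T, Θ, N).
The dimension matrix has rank 5.
Independent dimensionless groups: 6 − 5 = 1.

1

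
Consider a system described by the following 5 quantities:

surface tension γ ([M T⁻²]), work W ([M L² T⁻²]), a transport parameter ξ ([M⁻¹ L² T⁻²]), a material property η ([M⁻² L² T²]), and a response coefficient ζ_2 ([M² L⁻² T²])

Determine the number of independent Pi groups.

2

There are 5 variables and 3 base dimensions (M, L, T).
The dimension matrix has rank 3.
Independent dimensionless groups: 5 − 3 = 2.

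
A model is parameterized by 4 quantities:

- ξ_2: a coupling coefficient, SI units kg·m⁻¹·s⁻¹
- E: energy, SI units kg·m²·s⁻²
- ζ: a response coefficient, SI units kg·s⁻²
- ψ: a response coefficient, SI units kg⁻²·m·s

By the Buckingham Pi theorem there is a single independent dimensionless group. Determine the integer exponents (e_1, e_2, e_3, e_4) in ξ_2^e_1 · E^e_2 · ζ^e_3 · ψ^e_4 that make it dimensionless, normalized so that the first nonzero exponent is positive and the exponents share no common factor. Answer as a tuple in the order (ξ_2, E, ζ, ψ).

(3, 1, -2, 1)

M: e_1·(1) + e_2·(1) + e_3·(1) + e_4·(-2) = 0
L: e_1·(-1) + e_2·(2) + e_3·(0) + e_4·(1) = 0
T: e_1·(-1) + e_2·(-2) + e_3·(-2) + e_4·(1) = 0
Solving this homogeneous linear system for the smallest-integer solution (first nonzero entry positive) gives (3, 1, -2, 1).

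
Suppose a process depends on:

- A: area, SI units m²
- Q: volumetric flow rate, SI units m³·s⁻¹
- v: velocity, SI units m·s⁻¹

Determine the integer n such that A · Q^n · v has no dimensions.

-1

Balance the L exponent: (3)·n from Q, plus (2) + (1) = 3 from the rest, must sum to zero.
3n + 3 = 0, so n = -1.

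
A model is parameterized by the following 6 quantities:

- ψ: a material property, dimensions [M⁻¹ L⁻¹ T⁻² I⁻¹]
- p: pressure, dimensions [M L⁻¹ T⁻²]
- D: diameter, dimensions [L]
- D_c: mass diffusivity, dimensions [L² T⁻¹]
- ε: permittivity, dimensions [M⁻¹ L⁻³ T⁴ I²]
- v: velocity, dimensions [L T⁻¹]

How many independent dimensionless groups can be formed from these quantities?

There are 6 variables and 4 base dimensions (M, L, T, I).
The dimension matrix has rank 4.
Independent dimensionless groups: 6 − 4 = 2.

2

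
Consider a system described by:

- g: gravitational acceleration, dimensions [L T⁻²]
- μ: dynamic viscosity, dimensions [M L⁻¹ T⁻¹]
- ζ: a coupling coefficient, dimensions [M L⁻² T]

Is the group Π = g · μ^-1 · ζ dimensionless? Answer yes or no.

Sum the exponent of each base dimension across the product:
  M: [g]_M − [μ]_M + [ζ]_M = (0) − (1) + (1) = 0
  L: [g]_L − [μ]_L + [ζ]_L = (1) − (-1) + (-2) = 0
  T: [g]_T − [μ]_T + [ζ]_T = (-2) − (-1) + (1) = 0
All base exponents vanish — dimensionless.

yes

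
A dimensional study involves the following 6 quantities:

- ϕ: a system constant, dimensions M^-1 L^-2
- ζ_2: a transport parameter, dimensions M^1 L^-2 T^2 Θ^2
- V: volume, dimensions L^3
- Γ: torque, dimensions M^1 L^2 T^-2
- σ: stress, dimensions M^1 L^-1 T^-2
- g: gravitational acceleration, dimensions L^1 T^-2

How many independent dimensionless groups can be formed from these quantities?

2

There are 6 variables and 4 base dimensions (M, L, T, Θ).
The dimension matrix has rank 4.
Independent dimensionless groups: 6 − 4 = 2.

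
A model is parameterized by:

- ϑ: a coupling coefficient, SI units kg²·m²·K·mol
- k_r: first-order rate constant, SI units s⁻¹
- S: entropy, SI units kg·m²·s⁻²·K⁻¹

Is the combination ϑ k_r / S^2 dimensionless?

no

Sum the exponent of each base dimension across the product:
  M: [ϑ]_M + [k_r]_M − 2·[S]_M = (2) + (0) − 2·(1) = 0
  L: [ϑ]_L + [k_r]_L − 2·[S]_L = (2) + (0) − 2·(2) = -2
  T: [ϑ]_T + [k_r]_T − 2·[S]_T = (0) + (-1) − 2·(-2) = 3
  Θ: [ϑ]_Θ + [k_r]_Θ − 2·[S]_Θ = (1) + (0) − 2·(-1) = 3
  N: [ϑ]_N + [k_r]_N − 2·[S]_N = (1) + (0) − 2·(0) = 1
Net dimensions [L⁻² T³ Θ³ N] ≠ [1] — not dimensionless.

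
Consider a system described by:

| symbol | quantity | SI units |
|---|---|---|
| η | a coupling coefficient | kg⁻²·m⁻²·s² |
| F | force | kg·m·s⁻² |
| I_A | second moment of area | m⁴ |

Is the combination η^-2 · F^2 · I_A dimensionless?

no

Sum the exponent of each base dimension across the product:
  M: −2·[η]_M + 2·[F]_M + [I_A]_M = −2·(-2) + 2·(1) + (0) = 6
  L: −2·[η]_L + 2·[F]_L + [I_A]_L = −2·(-2) + 2·(1) + (4) = 10
  T: −2·[η]_T + 2·[F]_T + [I_A]_T = −2·(2) + 2·(-2) + (0) = -8
Net dimensions [M⁶ L¹⁰ T⁻⁸] ≠ [1] — not dimensionless.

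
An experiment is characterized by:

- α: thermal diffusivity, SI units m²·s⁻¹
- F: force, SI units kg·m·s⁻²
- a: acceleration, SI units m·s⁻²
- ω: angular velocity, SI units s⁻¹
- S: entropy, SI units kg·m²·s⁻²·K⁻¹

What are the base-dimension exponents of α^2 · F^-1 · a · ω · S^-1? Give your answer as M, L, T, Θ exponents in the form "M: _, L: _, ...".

Collect each base-dimension exponent across the product:
  M: 2·(0) − (1) + (0) + (0) − (1) = -2
  L: 2·(2) − (1) + (1) + (0) − (2) = 2
  T: 2·(-1) − (-2) + (-2) + (-1) − (-2) = -1
  Θ: 2·(0) − (0) + (0) + (0) − (-1) = 1
So the dimensions are [M⁻² L² T⁻¹ Θ].

M: -2, L: 2, T: -1, Θ: 1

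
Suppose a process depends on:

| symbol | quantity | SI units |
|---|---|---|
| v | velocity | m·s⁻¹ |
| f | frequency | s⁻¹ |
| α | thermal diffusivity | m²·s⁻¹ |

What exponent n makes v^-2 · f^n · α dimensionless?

Balance the T exponent: (-1)·n from f, plus −2·(-1) + (-1) = 1 from the rest, must sum to zero.
−n + 1 = 0, so n = 1.

1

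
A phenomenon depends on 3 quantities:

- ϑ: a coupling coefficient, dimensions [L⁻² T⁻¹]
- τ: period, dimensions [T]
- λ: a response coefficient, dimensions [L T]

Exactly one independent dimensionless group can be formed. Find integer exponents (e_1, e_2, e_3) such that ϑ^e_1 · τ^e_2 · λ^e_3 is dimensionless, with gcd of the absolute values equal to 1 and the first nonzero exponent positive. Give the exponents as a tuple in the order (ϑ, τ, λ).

(1, -1, 2)

L: e_1·(-2) + e_2·(0) + e_3·(1) = 0
T: e_1·(-1) + e_2·(1) + e_3·(1) = 0
Solving this homogeneous linear system for the smallest-integer solution (first nonzero entry positive) gives (1, -1, 2).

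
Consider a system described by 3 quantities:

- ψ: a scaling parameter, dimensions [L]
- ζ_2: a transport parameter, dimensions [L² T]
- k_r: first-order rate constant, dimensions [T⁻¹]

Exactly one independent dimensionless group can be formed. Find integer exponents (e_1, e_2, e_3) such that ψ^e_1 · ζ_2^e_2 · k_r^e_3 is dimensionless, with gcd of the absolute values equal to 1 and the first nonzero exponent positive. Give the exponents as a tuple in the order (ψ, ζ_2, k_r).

L: e_1·(1) + e_2·(2) + e_3·(0) = 0
T: e_1·(0) + e_2·(1) + e_3·(-1) = 0
Solving this homogeneous linear system for the smallest-integer solution (first nonzero entry positive) gives (2, -1, -1).

(2, -1, -1)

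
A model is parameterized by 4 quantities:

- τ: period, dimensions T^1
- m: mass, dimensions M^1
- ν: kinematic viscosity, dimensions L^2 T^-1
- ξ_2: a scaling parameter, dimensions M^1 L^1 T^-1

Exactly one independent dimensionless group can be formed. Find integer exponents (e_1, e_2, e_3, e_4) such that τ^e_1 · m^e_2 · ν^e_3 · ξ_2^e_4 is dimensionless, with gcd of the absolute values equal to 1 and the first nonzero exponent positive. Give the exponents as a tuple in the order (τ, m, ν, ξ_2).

(1, -2, -1, 2)

M: e_1·(0) + e_2·(1) + e_3·(0) + e_4·(1) = 0
L: e_1·(0) + e_2·(0) + e_3·(2) + e_4·(1) = 0
T: e_1·(1) + e_2·(0) + e_3·(-1) + e_4·(-1) = 0
Solving this homogeneous linear system for the smallest-integer solution (first nonzero entry positive) gives (1, -2, -1, 2).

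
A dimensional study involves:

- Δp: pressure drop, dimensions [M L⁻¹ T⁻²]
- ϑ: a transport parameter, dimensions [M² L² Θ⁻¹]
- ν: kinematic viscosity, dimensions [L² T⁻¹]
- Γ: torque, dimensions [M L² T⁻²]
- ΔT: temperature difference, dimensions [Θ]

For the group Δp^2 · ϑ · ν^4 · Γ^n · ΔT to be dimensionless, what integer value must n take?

Balance the M exponent: (1)·n from Γ, plus 2·(1) + (2) + 4·(0) + (0) = 4 from the rest, must sum to zero.
n + 4 = 0, so n = -4.

-4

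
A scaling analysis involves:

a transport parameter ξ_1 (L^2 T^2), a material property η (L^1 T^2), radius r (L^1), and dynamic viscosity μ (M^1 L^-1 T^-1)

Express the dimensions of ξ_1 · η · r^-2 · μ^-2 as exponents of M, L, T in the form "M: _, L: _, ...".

M: -2, L: 3, T: 6

Collect each base-dimension exponent across the product:
  M: (0) + (0) − 2·(0) − 2·(1) = -2
  L: (2) + (1) − 2·(1) − 2·(-1) = 3
  T: (2) + (2) − 2·(0) − 2·(-1) = 6
So the dimensions are [M⁻² L³ T⁶].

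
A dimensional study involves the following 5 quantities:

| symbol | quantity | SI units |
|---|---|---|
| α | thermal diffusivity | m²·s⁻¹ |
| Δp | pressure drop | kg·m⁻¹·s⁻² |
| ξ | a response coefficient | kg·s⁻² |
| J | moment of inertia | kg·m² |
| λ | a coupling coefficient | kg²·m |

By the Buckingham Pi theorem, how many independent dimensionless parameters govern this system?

There are 5 variables and 3 base dimensions (M, L, T).
The dimension matrix has rank 3.
Independent dimensionless groups: 5 − 3 = 2.

2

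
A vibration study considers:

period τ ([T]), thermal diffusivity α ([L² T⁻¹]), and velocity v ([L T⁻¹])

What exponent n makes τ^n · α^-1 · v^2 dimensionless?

Balance the T exponent: (1)·n from τ, plus −(-1) + 2·(-1) = -1 from the rest, must sum to zero.
n − 1 = 0, so n = 1.

1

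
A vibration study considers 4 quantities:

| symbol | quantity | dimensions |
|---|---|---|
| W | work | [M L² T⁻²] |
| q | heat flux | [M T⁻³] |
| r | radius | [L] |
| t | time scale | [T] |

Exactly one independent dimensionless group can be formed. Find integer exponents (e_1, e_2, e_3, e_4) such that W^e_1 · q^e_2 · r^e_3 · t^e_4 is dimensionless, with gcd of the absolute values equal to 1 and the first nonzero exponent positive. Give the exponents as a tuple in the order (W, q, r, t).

(1, -1, -2, -1)

M: e_1·(1) + e_2·(1) + e_3·(0) + e_4·(0) = 0
L: e_1·(2) + e_2·(0) + e_3·(1) + e_4·(0) = 0
T: e_1·(-2) + e_2·(-3) + e_3·(0) + e_4·(1) = 0
Solving this homogeneous linear system for the smallest-integer solution (first nonzero entry positive) gives (1, -1, -2, -1).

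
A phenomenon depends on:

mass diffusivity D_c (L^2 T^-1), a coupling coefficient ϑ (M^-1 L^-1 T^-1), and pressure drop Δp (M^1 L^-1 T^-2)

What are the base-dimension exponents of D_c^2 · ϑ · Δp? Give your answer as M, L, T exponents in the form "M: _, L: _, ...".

Collect each base-dimension exponent across the product:
  M: 2·(0) + (-1) + (1) = 0
  L: 2·(2) + (-1) + (-1) = 2
  T: 2·(-1) + (-1) + (-2) = -5
So the dimensions are [L² T⁻⁵].

M: 0, L: 2, T: -5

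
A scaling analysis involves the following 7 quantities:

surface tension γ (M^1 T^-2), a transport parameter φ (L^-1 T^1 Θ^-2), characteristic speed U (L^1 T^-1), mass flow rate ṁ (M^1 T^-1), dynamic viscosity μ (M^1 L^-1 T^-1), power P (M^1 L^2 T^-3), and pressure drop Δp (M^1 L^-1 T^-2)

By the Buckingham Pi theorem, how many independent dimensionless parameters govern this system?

There are 7 variables and 4 base dimensions (M, L, T, Θ).
The dimension matrix has rank 4.
Independent dimensionless groups: 7 − 4 = 3.

3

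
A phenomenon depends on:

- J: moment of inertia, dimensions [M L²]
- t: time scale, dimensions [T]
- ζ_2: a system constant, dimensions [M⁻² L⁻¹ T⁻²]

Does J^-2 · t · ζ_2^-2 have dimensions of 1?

no

Sum the exponent of each base dimension across the product:
  M: −2·[J]_M + [t]_M − 2·[ζ_2]_M = −2·(1) + (0) − 2·(-2) = 2
  L: −2·[J]_L + [t]_L − 2·[ζ_2]_L = −2·(2) + (0) − 2·(-1) = -2
  T: −2·[J]_T + [t]_T − 2·[ζ_2]_T = −2·(0) + (1) − 2·(-2) = 5
Net dimensions [M² L⁻² T⁵] ≠ [1] — not dimensionless.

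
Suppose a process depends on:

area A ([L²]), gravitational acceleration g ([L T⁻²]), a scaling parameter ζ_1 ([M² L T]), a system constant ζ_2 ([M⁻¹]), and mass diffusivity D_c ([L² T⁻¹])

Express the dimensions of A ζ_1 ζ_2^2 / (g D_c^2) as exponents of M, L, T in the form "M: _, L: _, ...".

M: 0, L: -2, T: 5

Collect each base-dimension exponent across the product:
  M: (0) − (0) + (2) + 2·(-1) − 2·(0) = 0
  L: (2) − (1) + (1) + 2·(0) − 2·(2) = -2
  T: (0) − (-2) + (1) + 2·(0) − 2·(-1) = 5
So the dimensions are [L⁻² T⁵].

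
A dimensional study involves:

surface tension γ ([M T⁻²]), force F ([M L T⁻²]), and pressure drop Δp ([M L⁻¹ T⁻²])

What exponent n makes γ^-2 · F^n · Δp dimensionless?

1

Balance the M exponent: (1)·n from F, plus −2·(1) + (1) = -1 from the rest, must sum to zero.
n − 1 = 0, so n = 1.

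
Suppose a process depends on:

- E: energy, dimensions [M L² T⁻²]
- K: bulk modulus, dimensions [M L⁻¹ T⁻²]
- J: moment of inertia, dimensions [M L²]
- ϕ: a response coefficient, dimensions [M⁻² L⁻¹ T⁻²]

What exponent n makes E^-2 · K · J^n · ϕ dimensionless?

Balance the M exponent: (1)·n from J, plus −2·(1) + (1) + (-2) = -3 from the rest, must sum to zero.
n − 3 = 0, so n = 3.

3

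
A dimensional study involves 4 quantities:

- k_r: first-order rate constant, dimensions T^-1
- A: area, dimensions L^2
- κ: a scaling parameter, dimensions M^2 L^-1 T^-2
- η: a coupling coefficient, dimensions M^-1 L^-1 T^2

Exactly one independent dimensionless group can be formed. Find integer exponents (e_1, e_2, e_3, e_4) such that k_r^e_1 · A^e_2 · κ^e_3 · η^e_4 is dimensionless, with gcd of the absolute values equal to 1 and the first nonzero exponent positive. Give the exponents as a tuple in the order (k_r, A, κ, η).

(4, 3, 2, 4)

M: e_1·(0) + e_2·(0) + e_3·(2) + e_4·(-1) = 0
L: e_1·(0) + e_2·(2) + e_3·(-1) + e_4·(-1) = 0
T: e_1·(-1) + e_2·(0) + e_3·(-2) + e_4·(2) = 0
Solving this homogeneous linear system for the smallest-integer solution (first nonzero entry positive) gives (4, 3, 2, 4).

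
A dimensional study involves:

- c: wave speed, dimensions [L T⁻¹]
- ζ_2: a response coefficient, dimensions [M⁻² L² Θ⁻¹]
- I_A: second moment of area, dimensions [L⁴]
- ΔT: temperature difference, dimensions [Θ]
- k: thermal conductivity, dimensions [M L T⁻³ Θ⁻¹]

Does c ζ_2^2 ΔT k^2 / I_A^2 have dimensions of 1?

no

Sum the exponent of each base dimension across the product:
  M: [c]_M + 2·[ζ_2]_M − 2·[I_A]_M + [ΔT]_M + 2·[k]_M = (0) + 2·(-2) − 2·(0) + (0) + 2·(1) = -2
  L: [c]_L + 2·[ζ_2]_L − 2·[I_A]_L + [ΔT]_L + 2·[k]_L = (1) + 2·(2) − 2·(4) + (0) + 2·(1) = -1
  T: [c]_T + 2·[ζ_2]_T − 2·[I_A]_T + [ΔT]_T + 2·[k]_T = (-1) + 2·(0) − 2·(0) + (0) + 2·(-3) = -7
  Θ: [c]_Θ + 2·[ζ_2]_Θ − 2·[I_A]_Θ + [ΔT]_Θ + 2·[k]_Θ = (0) + 2·(-1) − 2·(0) + (1) + 2·(-1) = -3
Net dimensions [M⁻² L⁻¹ T⁻⁷ Θ⁻³] ≠ [1] — not dimensionless.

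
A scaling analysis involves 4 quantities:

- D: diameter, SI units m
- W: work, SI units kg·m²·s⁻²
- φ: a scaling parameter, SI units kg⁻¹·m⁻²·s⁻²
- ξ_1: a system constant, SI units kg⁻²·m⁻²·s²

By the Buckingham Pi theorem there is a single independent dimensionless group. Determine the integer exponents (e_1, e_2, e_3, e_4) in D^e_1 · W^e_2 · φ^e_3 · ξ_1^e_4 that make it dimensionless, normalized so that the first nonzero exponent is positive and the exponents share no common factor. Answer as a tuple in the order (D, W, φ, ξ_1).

(4, -3, 1, -2)

M: e_1·(0) + e_2·(1) + e_3·(-1) + e_4·(-2) = 0
L: e_1·(1) + e_2·(2) + e_3·(-2) + e_4·(-2) = 0
T: e_1·(0) + e_2·(-2) + e_3·(-2) + e_4·(2) = 0
Solving this homogeneous linear system for the smallest-integer solution (first nonzero entry positive) gives (4, -3, 1, -2).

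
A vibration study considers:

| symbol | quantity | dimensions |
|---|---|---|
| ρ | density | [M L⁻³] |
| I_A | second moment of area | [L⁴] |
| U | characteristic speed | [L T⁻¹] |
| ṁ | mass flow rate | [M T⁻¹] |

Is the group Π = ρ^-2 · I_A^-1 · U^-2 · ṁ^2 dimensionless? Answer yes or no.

yes

Sum the exponent of each base dimension across the product:
  M: −2·[ρ]_M − [I_A]_M − 2·[U]_M + 2·[ṁ]_M = −2·(1) − (0) − 2·(0) + 2·(1) = 0
  L: −2·[ρ]_L − [I_A]_L − 2·[U]_L + 2·[ṁ]_L = −2·(-3) − (4) − 2·(1) + 2·(0) = 0
  T: −2·[ρ]_T − [I_A]_T − 2·[U]_T + 2·[ṁ]_T = −2·(0) − (0) − 2·(-1) + 2·(-1) = 0
All base exponents vanish — dimensionless.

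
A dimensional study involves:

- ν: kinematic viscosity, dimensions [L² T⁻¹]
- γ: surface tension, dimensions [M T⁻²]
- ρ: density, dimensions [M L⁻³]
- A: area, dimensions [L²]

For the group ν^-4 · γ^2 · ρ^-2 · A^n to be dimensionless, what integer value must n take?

1

Balance the L exponent: (2)·n from A, plus −4·(2) + 2·(0) − 2·(-3) = -2 from the rest, must sum to zero.
2n − 2 = 0, so n = 1.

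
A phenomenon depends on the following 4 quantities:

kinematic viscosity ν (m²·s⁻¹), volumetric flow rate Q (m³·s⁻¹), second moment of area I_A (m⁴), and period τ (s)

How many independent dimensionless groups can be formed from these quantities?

2

There are 4 variables and 2 base dimensions (L, T).
The dimension matrix has rank 2.
Independent dimensionless groups: 4 − 2 = 2.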